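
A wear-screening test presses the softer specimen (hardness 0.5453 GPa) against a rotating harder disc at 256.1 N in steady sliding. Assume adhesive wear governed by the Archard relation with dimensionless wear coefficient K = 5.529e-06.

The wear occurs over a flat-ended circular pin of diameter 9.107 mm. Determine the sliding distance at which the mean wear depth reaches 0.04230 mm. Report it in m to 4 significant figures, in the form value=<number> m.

Intermediates are shown rounded — each operation runs at full precision — one last rounding to 4 significant figures.
Hardness H = 0.5453 GPa = 5.453e+08 Pa.
Pin diameter d = 9.107 mm = 0.009107 m. Contact area A = π·d²/4 = π·(0.009107 m)²/4 = 6.514e-05 m².
Depth limit h_lim = 0.04230 mm = 4.230e-05 m.
In SI base units: W = 256.1 N, H = 5.453e+08 Pa, K = 5.529e-06.
Allowed volume V_lim = h_lim·A = 4.230e-05 · 6.514e-05 = 2.755e-09 m³.
So the life L = V_lim·H/(K·W) = 2.755e-09 · 5.453e+08 / (5.529e-06 · 256.1) = 1061 m.

value=1061 m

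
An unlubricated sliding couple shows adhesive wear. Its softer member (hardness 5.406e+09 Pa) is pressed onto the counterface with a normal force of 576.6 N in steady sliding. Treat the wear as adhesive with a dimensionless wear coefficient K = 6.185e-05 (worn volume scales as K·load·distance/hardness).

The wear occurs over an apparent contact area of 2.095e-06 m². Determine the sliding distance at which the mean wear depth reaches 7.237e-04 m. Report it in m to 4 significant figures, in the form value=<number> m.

All arithmetic maintains full precision — the intermediates appear rounded — a lone final rounding, at four significant figures.
SI base units throughout: W = 576.6 N, H = 5.406e+09 Pa, K = 6.185e-05.
At the depth limit, V_lim = h_lim·A = 7.237e-04 · 2.095e-06 = 1.516e-09 m³.
So the life L = V_lim·H/(K·W) = 1.516e-09 · 5.406e+09 / (6.185e-05 · 576.6) = 229.8 m.

value=229.8 m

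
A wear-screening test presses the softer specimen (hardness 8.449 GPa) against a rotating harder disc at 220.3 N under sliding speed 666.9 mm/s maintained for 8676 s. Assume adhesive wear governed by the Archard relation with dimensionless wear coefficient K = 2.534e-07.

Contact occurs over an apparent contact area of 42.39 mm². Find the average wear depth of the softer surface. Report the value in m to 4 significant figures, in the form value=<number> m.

Intermediates appear rounded, and every step holds full float precision; a single final rounding to four significant digits.
Convert: Sliding speed v = 666.9 mm/s = 0.6669 m/s. Distance L = v·t = 0.6669 m/s × 8676 s = 5786 m.
Convert: Hardness H = 8.449 GPa = 8.449e+09 Pa.
Convert: Contact area A = 42.39 mm² = 4.239e-05 m².
In SI base units: W = 220.3 N, H = 8.449e+09 Pa, K = 2.534e-07.
Worn volume V = K·W·L/H = 2.534e-07 · 220.3 · 5786 / 8.449e+09 = 3.823e-11 m³.
Mean wear depth h = V/A = 3.823e-11 / 4.239e-05 = 9.018e-07 m.

value=9.018e-07 m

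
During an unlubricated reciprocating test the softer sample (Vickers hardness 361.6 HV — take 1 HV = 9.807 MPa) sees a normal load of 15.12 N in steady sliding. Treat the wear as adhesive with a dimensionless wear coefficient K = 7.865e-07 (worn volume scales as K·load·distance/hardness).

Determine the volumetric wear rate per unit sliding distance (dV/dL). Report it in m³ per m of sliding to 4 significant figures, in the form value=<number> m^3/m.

The algebra keeps exact precision; displayed values are rounded — one final rounding: four significant digits.
Hardness H = 361.6 HV × 9.807 MPa/HV = 3546 MPa = 3.546e+09 Pa.
As SI base values: W = 15.12 N, H = 3.546e+09 Pa, K = 7.865e-07.
Rate of wear dV/dL = K·W/H, per unit distance: 7.865e-07 · 15.12 / 3.546e+09 = 3.353e-15 m³/m.

value=3.353e-15 m^3/m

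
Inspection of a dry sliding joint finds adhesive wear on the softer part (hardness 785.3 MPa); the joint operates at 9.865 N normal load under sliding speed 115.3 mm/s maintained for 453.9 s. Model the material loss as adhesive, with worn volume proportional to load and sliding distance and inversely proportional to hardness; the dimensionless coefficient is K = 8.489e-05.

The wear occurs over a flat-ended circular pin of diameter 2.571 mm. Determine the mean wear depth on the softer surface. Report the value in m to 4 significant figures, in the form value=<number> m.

Each operation maintains exact precision. Printed values are rounded, and one last rounding to 4 significant figures.
Convert: Sliding speed v = 115.3 mm/s = 0.1153 m/s. Path length L = v·t = 0.1153 m/s × 453.9 s = 52.33 m.
Convert: Hardness H = 785.3 MPa = 7.853e+08 Pa.
Convert: Pin diameter d = 2.571 mm = 0.002571 m. Contact area A = π·d²/4 = π·(0.002571 m)²/4 = 5.192e-06 m².
As SI base values: W = 9.865 N, H = 7.853e+08 Pa, K = 8.489e-05.
Apply Archard: V = K·W·L/H = 8.489e-05 · 9.865 · 52.33 / 7.853e+08 = 5.581e-11 m³.
Depth of wear h = V/A = 5.581e-11 / 5.192e-06 = 1.075e-05 m.

value=1.075e-05 m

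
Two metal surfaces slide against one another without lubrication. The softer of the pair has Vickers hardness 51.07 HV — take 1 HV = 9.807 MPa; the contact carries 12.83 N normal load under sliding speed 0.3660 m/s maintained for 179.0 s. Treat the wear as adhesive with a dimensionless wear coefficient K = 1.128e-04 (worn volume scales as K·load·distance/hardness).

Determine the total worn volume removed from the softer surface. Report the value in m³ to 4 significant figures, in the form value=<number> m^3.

Intermediates appear rounded — each operation maintains full float precision — a lone final rounding, at 4 significant figures.
Convert: Total distance L = v·t = 0.3660 m/s × 179.0 s = 65.51 m.
Convert: Hardness H = 51.07 HV × 9.807 MPa/HV = 500.8 MPa = 5.008e+08 Pa.
Collected in SI base units: W = 12.83 N, H = 5.008e+08 Pa, K = 1.128e-04.
Worn volume V = K·W·L/H = 1.128e-04 · 12.83 · 65.51 / 5.008e+08 = 1.893e-10 m³.

value=1.893e-10 m^3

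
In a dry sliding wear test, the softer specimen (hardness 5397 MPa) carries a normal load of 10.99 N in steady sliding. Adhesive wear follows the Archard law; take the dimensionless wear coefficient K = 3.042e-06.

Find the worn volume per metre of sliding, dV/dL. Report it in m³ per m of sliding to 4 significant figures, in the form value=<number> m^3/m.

value=6.194e-15 m^3/m

Every step maintains full precision; intermediate values appear rounded, and one last rounding, at 4 significant digits.
Convert: Hardness H = 5397 MPa = 5.397e+09 Pa.
Collected in SI base units: W = 10.99 N, H = 5.397e+09 Pa, K = 3.042e-06.
The wear rate dV/dL = K·W/H (independent of L): 3.042e-06 · 10.99 / 5.397e+09 = 6.194e-15 m³/m.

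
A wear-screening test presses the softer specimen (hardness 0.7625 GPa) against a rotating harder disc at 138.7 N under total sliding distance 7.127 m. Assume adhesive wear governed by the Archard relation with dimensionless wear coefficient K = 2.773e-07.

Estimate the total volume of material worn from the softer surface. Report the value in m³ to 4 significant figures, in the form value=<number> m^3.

value=3.595e-13 m^3

All arithmetic carries full float precision; shown intermediates are rounded, and one final rounding to 4 significant figures.
Convert: Hardness H = 0.7625 GPa = 7.625e+08 Pa.
As SI base values: W = 138.7 N, H = 7.625e+08 Pa, K = 2.773e-07.
Wear volume V = K·W·L/H = 2.773e-07 · 138.7 · 7.127 / 7.625e+08 = 3.595e-13 m³.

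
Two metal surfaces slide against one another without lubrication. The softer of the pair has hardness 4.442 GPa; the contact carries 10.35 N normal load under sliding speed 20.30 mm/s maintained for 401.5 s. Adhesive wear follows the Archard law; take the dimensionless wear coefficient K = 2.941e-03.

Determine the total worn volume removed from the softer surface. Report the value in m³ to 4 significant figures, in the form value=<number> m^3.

Intermediate values are shown rounded; every step holds full float precision — rounded just once, at four significant digits.
Sliding speed v = 20.30 mm/s = 0.02030 m/s. Distance covered L = v·t = 0.02030 m/s × 401.5 s = 8.150 m.
Hardness H = 4.442 GPa = 4.442e+09 Pa.
SI base units throughout: W = 10.35 N, H = 4.442e+09 Pa, K = 2.941e-03.
The Archard volume V = K·W·L/H = 2.941e-03 · 10.35 · 8.150 / 4.442e+09 = 5.585e-11 m³.

value=5.585e-11 m^3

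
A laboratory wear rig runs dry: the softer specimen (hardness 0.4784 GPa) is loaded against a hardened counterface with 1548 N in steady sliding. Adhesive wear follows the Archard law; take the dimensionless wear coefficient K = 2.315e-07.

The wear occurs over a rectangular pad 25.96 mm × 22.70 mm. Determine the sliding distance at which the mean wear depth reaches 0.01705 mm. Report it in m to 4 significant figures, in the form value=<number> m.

The algebra keeps exact precision. Quoted intermediates are rounded; a single final rounding, at four significant figures.
Hardness H = 0.4784 GPa = 4.784e+08 Pa.
Pad sides 25.96 mm × 22.70 mm = 0.02596 m × 0.02270 m. Contact area A = 0.02596 m × 0.02270 m = 5.893e-04 m².
Depth limit h_lim = 0.01705 mm = 1.705e-05 m.
Working in SI base units: W = 1548 N, H = 4.784e+08 Pa, K = 2.315e-07.
Permissible volume V_lim = h_lim·A = 1.705e-05 · 5.893e-04 = 1.005e-08 m³.
Thus life L = V_lim·H/(K·W) = 1.005e-08 · 4.784e+08 / (2.315e-07 · 1548) = 1.341e+04 m.

value=1.341e+04 m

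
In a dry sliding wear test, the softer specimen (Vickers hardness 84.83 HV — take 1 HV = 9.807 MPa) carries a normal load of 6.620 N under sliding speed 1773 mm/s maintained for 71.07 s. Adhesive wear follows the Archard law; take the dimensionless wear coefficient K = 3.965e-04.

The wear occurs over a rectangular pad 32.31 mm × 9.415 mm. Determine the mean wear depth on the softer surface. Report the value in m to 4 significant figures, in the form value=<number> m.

The algebra runs at full float precision — the intermediates appear rounded, and rounded just once to four significant figures.
Convert: Sliding speed v = 1773 mm/s = 1.773 m/s. Distance covered L = v·t = 1.773 m/s × 71.07 s = 126.0 m.
Convert: Hardness H = 84.83 HV × 9.807 MPa/HV = 831.9 MPa = 8.319e+08 Pa.
Convert: Pad sides 32.31 mm × 9.415 mm = 0.03231 m × 0.009415 m. Contact area A = 0.03231 m × 0.009415 m = 3.042e-04 m².
Restated in SI base units: W = 6.620 N, H = 8.319e+08 Pa, K = 3.965e-04.
Archard volume V = K·W·L/H = 3.965e-04 · 6.620 · 126.0 / 8.319e+08 = 3.976e-10 m³.
Wear depth h = V/A = 3.976e-10 / 3.042e-04 = 1.307e-06 m.

value=1.307e-06 m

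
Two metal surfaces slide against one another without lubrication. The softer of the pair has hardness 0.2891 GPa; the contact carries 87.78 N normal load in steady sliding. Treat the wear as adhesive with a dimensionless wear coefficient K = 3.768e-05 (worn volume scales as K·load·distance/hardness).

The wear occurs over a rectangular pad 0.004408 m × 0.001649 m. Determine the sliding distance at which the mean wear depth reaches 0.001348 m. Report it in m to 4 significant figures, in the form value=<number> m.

The algebra runs at full float precision — intermediates are printed rounded. Rounded just once to four significant digits.
Hardness H = 0.2891 GPa = 2.891e+08 Pa.
Contact area A = 0.004408 m × 0.001649 m = 7.269e-06 m².
In SI base units: W = 87.78 N, H = 2.891e+08 Pa, K = 3.768e-05.
Volume at the limit: V_lim = h_lim·A = 0.001348 · 7.269e-06 = 9.798e-09 m³.
So the life L = V_lim·H/(K·W) = 9.798e-09 · 2.891e+08 / (3.768e-05 · 87.78) = 856.4 m.

value=856.4 m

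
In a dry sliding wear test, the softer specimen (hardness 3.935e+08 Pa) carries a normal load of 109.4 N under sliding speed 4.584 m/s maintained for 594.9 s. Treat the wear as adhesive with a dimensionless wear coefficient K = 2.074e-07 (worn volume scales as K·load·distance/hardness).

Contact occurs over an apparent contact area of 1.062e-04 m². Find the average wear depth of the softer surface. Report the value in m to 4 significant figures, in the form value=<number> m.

value=1.481e-06 m

Intermediates appear rounded. Every step keeps exact precision; one last rounding: 4 significant figures.
Convert: Distance L = v·t = 4.584 m/s × 594.9 s = 2727 m.
Expressed in SI base units: W = 109.4 N, H = 3.935e+08 Pa, K = 2.074e-07.
Volume removed: V = K·W·L/H = 2.074e-07 · 109.4 · 2727 / 3.935e+08 = 1.572e-10 m³.
Average depth h = V/A = 1.572e-10 / 1.062e-04 = 1.481e-06 m.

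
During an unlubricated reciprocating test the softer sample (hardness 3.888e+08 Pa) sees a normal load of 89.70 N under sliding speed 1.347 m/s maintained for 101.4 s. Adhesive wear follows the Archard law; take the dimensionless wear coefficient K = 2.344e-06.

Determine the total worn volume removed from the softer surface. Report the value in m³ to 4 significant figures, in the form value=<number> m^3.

Every step maintains full float precision, and the intermediates are shown rounded — a lone final rounding, at 4 significant digits.
Distance covered L = v·t = 1.347 m/s × 101.4 s = 136.6 m.
In SI base units: W = 89.70 N, H = 3.888e+08 Pa, K = 2.344e-06.
Archard volume V = K·W·L/H = 2.344e-06 · 89.70 · 136.6 / 3.888e+08 = 7.386e-11 m³.

value=7.386e-11 m^3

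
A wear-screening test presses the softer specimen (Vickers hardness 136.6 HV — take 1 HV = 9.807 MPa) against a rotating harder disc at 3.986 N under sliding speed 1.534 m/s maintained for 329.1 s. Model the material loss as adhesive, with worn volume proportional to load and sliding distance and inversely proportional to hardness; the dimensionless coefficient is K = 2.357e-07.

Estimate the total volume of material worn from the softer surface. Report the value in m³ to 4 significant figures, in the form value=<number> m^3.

The computation maintains exact precision, and the intermediates are printed rounded — a single final rounding: four significant digits.
Convert: Distance covered L = v·t = 1.534 m/s × 329.1 s = 504.8 m.
Convert: Hardness H = 136.6 HV × 9.807 MPa/HV = 1340 MPa = 1.340e+09 Pa.
Restated in SI base units: W = 3.986 N, H = 1.340e+09 Pa, K = 2.357e-07.
Archard volume V = K·W·L/H = 2.357e-07 · 3.986 · 504.8 / 1.340e+09 = 3.540e-13 m³.

value=3.540e-13 m^3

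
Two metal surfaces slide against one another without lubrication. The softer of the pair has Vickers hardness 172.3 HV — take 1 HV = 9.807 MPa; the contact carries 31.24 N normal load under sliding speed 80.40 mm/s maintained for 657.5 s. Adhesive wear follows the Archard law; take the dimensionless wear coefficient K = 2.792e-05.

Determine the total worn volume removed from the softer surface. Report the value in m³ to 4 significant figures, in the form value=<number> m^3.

value=2.729e-11 m^3

All arithmetic holds full float precision; quoted intermediates are rounded — one last rounding to 4 significant figures.
Sliding speed v = 80.40 mm/s = 0.08040 m/s. Path length L = v·t = 0.08040 m/s × 657.5 s = 52.86 m.
Hardness H = 172.3 HV × 9.807 MPa/HV = 1690 MPa = 1.690e+09 Pa.
SI base units throughout: W = 31.24 N, H = 1.690e+09 Pa, K = 2.792e-05.
Apply Archard: V = K·W·L/H = 2.792e-05 · 31.24 · 52.86 / 1.690e+09 = 2.729e-11 m³.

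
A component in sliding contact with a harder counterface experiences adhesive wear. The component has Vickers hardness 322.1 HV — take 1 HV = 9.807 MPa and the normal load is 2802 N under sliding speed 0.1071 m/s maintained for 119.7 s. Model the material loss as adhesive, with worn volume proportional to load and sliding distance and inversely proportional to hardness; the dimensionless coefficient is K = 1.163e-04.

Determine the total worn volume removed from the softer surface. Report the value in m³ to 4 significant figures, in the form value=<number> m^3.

value=1.323e-09 m^3

Intermediate values are printed rounded, and every step holds full float precision; rounded once at the end to four significant digits.
Convert: Distance L = v·t = 0.1071 m/s × 119.7 s = 12.82 m.
Convert: Hardness H = 322.1 HV × 9.807 MPa/HV = 3159 MPa = 3.159e+09 Pa.
SI base units throughout: W = 2802 N, H = 3.159e+09 Pa, K = 1.163e-04.
Archard relation: V = K·W·L/H = 1.163e-04 · 2802 · 12.82 / 3.159e+09 = 1.323e-09 m³.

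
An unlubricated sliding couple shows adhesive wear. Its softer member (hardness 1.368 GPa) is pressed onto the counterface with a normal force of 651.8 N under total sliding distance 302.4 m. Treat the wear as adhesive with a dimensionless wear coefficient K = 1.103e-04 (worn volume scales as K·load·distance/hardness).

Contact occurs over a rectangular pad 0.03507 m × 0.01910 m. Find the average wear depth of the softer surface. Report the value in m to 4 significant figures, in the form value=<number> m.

value=2.373e-05 m

All arithmetic keeps full float precision; displayed values are rounded. Rounded just once: 4 significant figures.
Hardness H = 1.368 GPa = 1.368e+09 Pa.
Contact area A = 0.03507 m × 0.01910 m = 6.698e-04 m².
As SI base values: W = 651.8 N, H = 1.368e+09 Pa, K = 1.103e-04.
Apply Archard: V = K·W·L/H = 1.103e-04 · 651.8 · 302.4 / 1.368e+09 = 1.589e-08 m³.
Mean wear depth h = V/A = 1.589e-08 / 6.698e-04 = 2.373e-05 m.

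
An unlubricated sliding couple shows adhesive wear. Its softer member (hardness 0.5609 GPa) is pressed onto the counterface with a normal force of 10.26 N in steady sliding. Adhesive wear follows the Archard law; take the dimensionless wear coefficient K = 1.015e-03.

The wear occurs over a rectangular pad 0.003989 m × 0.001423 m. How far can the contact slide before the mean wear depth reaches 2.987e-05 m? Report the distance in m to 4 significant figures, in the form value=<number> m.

Every step holds exact precision, and intermediate values are printed rounded; rounded once at the end: four significant digits.
Convert: Hardness H = 0.5609 GPa = 5.609e+08 Pa.
Convert: Contact area A = 0.003989 m × 0.001423 m = 5.676e-06 m².
Restated in SI base units: W = 10.26 N, H = 5.609e+08 Pa, K = 1.015e-03.
Wearable volume V_lim = h_lim·A = 2.987e-05 · 5.676e-06 = 1.696e-10 m³.
Thus life L = V_lim·H/(K·W) = 1.696e-10 · 5.609e+08 / (1.015e-03 · 10.26) = 9.132 m.

value=9.132 m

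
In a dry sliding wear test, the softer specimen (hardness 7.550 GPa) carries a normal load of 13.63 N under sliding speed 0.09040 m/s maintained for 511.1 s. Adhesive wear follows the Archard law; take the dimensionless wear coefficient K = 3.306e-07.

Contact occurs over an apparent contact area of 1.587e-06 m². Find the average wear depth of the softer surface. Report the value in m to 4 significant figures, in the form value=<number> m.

value=1.738e-08 m

Every step maintains exact precision, and displayed values are rounded — one last rounding: four significant digits.
Distance covered L = v·t = 0.09040 m/s × 511.1 s = 46.20 m.
Hardness H = 7.550 GPa = 7.550e+09 Pa.
Working in SI base units: W = 13.63 N, H = 7.550e+09 Pa, K = 3.306e-07.
Archard relation: V = K·W·L/H = 3.306e-07 · 13.63 · 46.20 / 7.550e+09 = 2.758e-14 m³.
Average depth h = V/A = 2.758e-14 / 1.587e-06 = 1.738e-08 m.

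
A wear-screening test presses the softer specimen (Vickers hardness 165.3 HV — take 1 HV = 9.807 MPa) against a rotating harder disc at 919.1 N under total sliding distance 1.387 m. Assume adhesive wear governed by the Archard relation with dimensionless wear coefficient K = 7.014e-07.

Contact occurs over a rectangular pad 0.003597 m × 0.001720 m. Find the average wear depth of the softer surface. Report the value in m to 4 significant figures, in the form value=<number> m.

The intermediates are shown rounded. All arithmetic holds full precision — rounded just once: 4 significant digits.
Convert: Hardness H = 165.3 HV × 9.807 MPa/HV = 1621 MPa = 1.621e+09 Pa.
Convert: Contact area A = 0.003597 m × 0.001720 m = 6.187e-06 m².
In SI base units, W = 919.1 N, H = 1.621e+09 Pa, K = 7.014e-07.
Worn volume V = K·W·L/H = 7.014e-07 · 919.1 · 1.387 / 1.621e+09 = 5.516e-13 m³.
Average depth h = V/A = 5.516e-13 / 6.187e-06 = 8.915e-08 m.

value=8.915e-08 m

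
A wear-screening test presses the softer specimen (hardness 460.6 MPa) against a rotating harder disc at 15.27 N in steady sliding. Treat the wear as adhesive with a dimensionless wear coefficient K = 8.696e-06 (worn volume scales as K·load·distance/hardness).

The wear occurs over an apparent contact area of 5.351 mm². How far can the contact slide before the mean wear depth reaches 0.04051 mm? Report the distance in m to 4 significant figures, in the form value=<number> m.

All working math keeps exact precision; intermediates are displayed rounded; a single final rounding, at 4 significant digits.
Hardness H = 460.6 MPa = 4.606e+08 Pa.
Contact area A = 5.351 mm² = 5.351e-06 m².
Depth limit h_lim = 0.04051 mm = 4.051e-05 m.
Restated in SI base units: W = 15.27 N, H = 4.606e+08 Pa, K = 8.696e-06.
Wearable volume V_lim = h_lim·A = 4.051e-05 · 5.351e-06 = 2.168e-10 m³.
Inverting, life L = V_lim·H/(K·W) = 2.168e-10 · 4.606e+08 / (8.696e-06 · 15.27) = 751.9 m.

value=751.9 m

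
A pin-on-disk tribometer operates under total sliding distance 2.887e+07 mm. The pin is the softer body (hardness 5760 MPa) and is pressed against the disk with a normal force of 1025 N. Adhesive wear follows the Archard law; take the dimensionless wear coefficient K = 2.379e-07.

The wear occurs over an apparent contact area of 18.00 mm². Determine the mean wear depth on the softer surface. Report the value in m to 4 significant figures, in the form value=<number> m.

value=6.790e-05 m

The algebra runs at full precision; the intermediates are shown rounded; a lone final rounding to 4 significant figures.
Sliding distance L = 2.887e+07 mm = 2.887e+04 m.
Hardness H = 5760 MPa = 5.760e+09 Pa.
Contact area A = 18.00 mm² = 1.800e-05 m².
Expressed in SI base units: W = 1025 N, H = 5.760e+09 Pa, K = 2.379e-07.
Apply Archard: V = K·W·L/H = 2.379e-07 · 1025 · 2.887e+04 / 5.760e+09 = 1.222e-09 m³.
Mean wear depth h = V/A = 1.222e-09 / 1.800e-05 = 6.790e-05 m.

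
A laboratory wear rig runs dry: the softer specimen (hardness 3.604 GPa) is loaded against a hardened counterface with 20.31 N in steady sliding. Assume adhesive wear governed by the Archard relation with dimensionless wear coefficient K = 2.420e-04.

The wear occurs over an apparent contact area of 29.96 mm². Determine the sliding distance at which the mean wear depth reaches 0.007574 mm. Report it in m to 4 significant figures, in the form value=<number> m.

value=166.4 m

Intermediate values appear rounded — the algebra maintains full float precision. Rounded just once to four significant digits.
Convert: Hardness H = 3.604 GPa = 3.604e+09 Pa.
Convert: Contact area A = 29.96 mm² = 2.996e-05 m².
Convert: Depth limit h_lim = 0.007574 mm = 7.574e-06 m.
As SI base values: W = 20.31 N, H = 3.604e+09 Pa, K = 2.420e-04.
Limit volume V_lim = h_lim·A = 7.574e-06 · 2.996e-05 = 2.269e-10 m³.
So the life L = V_lim·H/(K·W) = 2.269e-10 · 3.604e+09 / (2.420e-04 · 20.31) = 166.4 m.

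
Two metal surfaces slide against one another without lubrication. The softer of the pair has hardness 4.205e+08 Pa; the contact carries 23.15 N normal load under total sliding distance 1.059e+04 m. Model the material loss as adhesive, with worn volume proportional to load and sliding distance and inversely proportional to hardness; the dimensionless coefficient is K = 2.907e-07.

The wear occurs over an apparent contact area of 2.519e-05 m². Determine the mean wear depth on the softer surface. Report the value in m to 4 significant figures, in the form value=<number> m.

The intermediates appear rounded, and every step runs at full float precision — a lone final rounding to four significant figures.
SI base units throughout: W = 23.15 N, H = 4.205e+08 Pa, K = 2.907e-07.
Volume removed: V = K·W·L/H = 2.907e-07 · 23.15 · 1.059e+04 / 4.205e+08 = 1.695e-10 m³.
Mean wear depth h = V/A = 1.695e-10 / 2.519e-05 = 6.728e-06 m.

value=6.728e-06 m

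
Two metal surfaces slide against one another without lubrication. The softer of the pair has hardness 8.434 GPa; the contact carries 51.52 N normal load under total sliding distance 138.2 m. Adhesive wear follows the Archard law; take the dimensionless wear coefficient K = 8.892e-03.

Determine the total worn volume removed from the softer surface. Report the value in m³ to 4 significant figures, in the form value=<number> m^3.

value=7.507e-09 m^3

Every step keeps full float precision; intermediate values are shown rounded — one last rounding to four significant digits.
Hardness H = 8.434 GPa = 8.434e+09 Pa.
Expressed in SI base units: W = 51.52 N, H = 8.434e+09 Pa, K = 8.892e-03.
Volume removed: V = K·W·L/H = 8.892e-03 · 51.52 · 138.2 / 8.434e+09 = 7.507e-09 m³.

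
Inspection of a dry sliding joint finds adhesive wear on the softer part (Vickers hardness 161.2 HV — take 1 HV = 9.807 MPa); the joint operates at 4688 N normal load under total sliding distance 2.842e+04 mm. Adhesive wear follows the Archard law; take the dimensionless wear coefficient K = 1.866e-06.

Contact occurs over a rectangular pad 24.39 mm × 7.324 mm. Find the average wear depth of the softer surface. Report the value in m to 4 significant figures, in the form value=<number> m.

value=8.804e-07 m

Intermediates are displayed rounded, and all working math maintains full precision. Rounded once at the end, at four significant figures.
Convert: Distance covered L = 2.842e+04 mm = 28.42 m.
Convert: Hardness H = 161.2 HV × 9.807 MPa/HV = 1581 MPa = 1.581e+09 Pa.
Convert: Pad sides 24.39 mm × 7.324 mm = 0.02439 m × 0.007324 m. Contact area A = 0.02439 m × 0.007324 m = 1.786e-04 m².
Expressed in SI base units: W = 4688 N, H = 1.581e+09 Pa, K = 1.866e-06.
The Archard volume V = K·W·L/H = 1.866e-06 · 4688 · 28.42 / 1.581e+09 = 1.573e-10 m³.
Mean depth h = V/A = 1.573e-10 / 1.786e-04 = 8.804e-07 m.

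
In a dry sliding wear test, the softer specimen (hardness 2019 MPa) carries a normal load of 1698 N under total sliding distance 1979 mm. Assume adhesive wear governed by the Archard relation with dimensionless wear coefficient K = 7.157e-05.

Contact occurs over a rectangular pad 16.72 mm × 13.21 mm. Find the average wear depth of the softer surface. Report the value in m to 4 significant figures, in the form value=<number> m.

value=5.393e-07 m

All arithmetic carries full float precision, and intermediates appear rounded. Rounded once at the end: 4 significant figures.
Total distance L = 1979 mm = 1.979 m.
Hardness H = 2019 MPa = 2.019e+09 Pa.
Pad sides 16.72 mm × 13.21 mm = 0.01672 m × 0.01321 m. Contact area A = 0.01672 m × 0.01321 m = 2.209e-04 m².
Working in SI base units: W = 1698 N, H = 2.019e+09 Pa, K = 7.157e-05.
Volume removed: V = K·W·L/H = 7.157e-05 · 1698 · 1.979 / 2.019e+09 = 1.191e-10 m³.
Mean depth h = V/A = 1.191e-10 / 2.209e-04 = 5.393e-07 m.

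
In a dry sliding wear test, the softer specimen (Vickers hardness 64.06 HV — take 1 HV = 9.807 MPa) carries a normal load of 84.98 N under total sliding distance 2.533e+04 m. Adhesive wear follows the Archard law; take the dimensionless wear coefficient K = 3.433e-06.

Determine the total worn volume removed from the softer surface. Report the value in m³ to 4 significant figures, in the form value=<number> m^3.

value=1.176e-08 m^3

Intermediate values are displayed rounded. Every step keeps exact precision; one final rounding, at four significant figures.
Convert: Hardness H = 64.06 HV × 9.807 MPa/HV = 628.2 MPa = 6.282e+08 Pa.
SI base units throughout: W = 84.98 N, H = 6.282e+08 Pa, K = 3.433e-06.
By Archard's law, V = K·W·L/H = 3.433e-06 · 84.98 · 2.533e+04 / 6.282e+08 = 1.176e-08 m³.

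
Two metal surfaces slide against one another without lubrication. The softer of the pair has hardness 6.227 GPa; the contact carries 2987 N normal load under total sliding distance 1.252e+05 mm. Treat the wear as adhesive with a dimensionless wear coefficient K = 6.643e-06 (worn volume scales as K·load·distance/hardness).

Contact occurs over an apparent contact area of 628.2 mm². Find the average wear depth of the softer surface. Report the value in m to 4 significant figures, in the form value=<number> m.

Each operation holds full precision. Intermediates are shown rounded, and one last rounding to 4 significant digits.
Convert: Distance L = 1.252e+05 mm = 125.2 m.
Convert: Hardness H = 6.227 GPa = 6.227e+09 Pa.
Convert: Contact area A = 628.2 mm² = 6.282e-04 m².
Expressed in SI base units: W = 2987 N, H = 6.227e+09 Pa, K = 6.643e-06.
Archard relation: V = K·W·L/H = 6.643e-06 · 2987 · 125.2 / 6.227e+09 = 3.990e-10 m³.
Mean depth h = V/A = 3.990e-10 / 6.282e-04 = 6.351e-07 m.

value=6.351e-07 m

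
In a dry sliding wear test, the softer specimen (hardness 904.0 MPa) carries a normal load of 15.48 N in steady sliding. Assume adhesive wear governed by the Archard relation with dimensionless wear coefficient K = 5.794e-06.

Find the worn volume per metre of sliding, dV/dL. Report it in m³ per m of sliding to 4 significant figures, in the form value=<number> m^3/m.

The intermediates are printed rounded — all arithmetic maintains full precision. Rounded once at the end: 4 significant digits.
Hardness H = 904.0 MPa = 9.040e+08 Pa.
In SI base units: W = 15.48 N, H = 9.040e+08 Pa, K = 5.794e-06.
The wear rate dV/dL = K·W/H: 5.794e-06 · 15.48 / 9.040e+08 = 9.922e-14 m³/m.

value=9.922e-14 m^3/m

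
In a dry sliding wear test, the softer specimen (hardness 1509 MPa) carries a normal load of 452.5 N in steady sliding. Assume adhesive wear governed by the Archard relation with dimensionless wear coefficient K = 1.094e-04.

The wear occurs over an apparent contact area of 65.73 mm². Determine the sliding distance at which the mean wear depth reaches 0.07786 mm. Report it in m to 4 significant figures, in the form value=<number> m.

Shown intermediates are rounded; each operation holds exact precision — a single final rounding: 4 significant figures.
Hardness H = 1509 MPa = 1.509e+09 Pa.
Contact area A = 65.73 mm² = 6.573e-05 m².
Depth limit h_lim = 0.07786 mm = 7.786e-05 m.
Expressed in SI base units: W = 452.5 N, H = 1.509e+09 Pa, K = 1.094e-04.
Volume at the limit: V_lim = h_lim·A = 7.786e-05 · 6.573e-05 = 5.118e-09 m³.
Sliding life L = V_lim·H/(K·W) = 5.118e-09 · 1.509e+09 / (1.094e-04 · 452.5) = 156.0 m.

value=156.0 m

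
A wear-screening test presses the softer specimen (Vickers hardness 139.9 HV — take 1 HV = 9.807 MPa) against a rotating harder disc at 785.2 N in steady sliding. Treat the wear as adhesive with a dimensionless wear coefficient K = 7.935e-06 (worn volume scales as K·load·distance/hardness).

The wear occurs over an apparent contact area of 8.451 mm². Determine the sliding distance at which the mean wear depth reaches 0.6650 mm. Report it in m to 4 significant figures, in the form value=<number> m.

All working math maintains exact precision; shown intermediates are rounded, and rounded once at the end to 4 significant digits.
Hardness H = 139.9 HV × 9.807 MPa/HV = 1372 MPa = 1.372e+09 Pa.
Contact area A = 8.451 mm² = 8.451e-06 m².
Depth limit h_lim = 0.6650 mm = 6.650e-04 m.
In SI base units: W = 785.2 N, H = 1.372e+09 Pa, K = 7.935e-06.
Permissible volume V_lim = h_lim·A = 6.650e-04 · 8.451e-06 = 5.620e-09 m³.
Life L = V_lim·H/(K·W) = 5.620e-09 · 1.372e+09 / (7.935e-06 · 785.2) = 1238 m.

value=1238 m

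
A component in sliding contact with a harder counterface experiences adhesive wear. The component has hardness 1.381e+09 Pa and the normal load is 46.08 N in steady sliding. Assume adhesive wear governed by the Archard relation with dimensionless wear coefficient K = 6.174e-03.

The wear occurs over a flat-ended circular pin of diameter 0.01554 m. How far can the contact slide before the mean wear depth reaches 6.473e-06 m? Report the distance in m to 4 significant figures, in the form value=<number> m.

Intermediates are printed rounded; all working math holds full float precision; rounded once at the end: 4 significant digits.
Contact area A = π·d²/4 = π·(0.01554 m)²/4 = 1.897e-04 m².
In SI base units, W = 46.08 N, H = 1.381e+09 Pa, K = 6.174e-03.
At the depth limit, V_lim = h_lim·A = 6.473e-06 · 1.897e-04 = 1.228e-09 m³.
Sliding life L = V_lim·H/(K·W) = 1.228e-09 · 1.381e+09 / (6.174e-03 · 46.08) = 5.960 m.

value=5.960 m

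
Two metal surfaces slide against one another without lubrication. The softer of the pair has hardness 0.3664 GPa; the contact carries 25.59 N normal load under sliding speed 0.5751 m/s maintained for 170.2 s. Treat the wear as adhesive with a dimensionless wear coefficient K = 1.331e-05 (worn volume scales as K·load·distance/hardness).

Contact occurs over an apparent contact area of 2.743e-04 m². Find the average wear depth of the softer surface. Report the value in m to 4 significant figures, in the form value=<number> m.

value=3.317e-07 m

Intermediates appear rounded, and all arithmetic runs at full float precision. Rounded once at the end, at four significant figures.
Total distance L = v·t = 0.5751 m/s × 170.2 s = 97.88 m.
Hardness H = 0.3664 GPa = 3.664e+08 Pa.
In SI base units: W = 25.59 N, H = 3.664e+08 Pa, K = 1.331e-05.
Volume removed: V = K·W·L/H = 1.331e-05 · 25.59 · 97.88 / 3.664e+08 = 9.099e-11 m³.
Depth h = V/A = 9.099e-11 / 2.743e-04 = 3.317e-07 m.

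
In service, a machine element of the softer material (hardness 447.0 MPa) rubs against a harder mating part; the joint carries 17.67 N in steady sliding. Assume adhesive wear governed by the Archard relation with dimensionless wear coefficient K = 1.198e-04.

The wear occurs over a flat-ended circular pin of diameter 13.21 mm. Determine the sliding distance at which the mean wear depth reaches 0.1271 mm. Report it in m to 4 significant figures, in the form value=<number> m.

value=3678 m

The algebra carries full float precision — the intermediates appear rounded; one last rounding: 4 significant digits.
Hardness H = 447.0 MPa = 4.470e+08 Pa.
Pin diameter d = 13.21 mm = 0.01321 m. Contact area A = π·d²/4 = π·(0.01321 m)²/4 = 1.371e-04 m².
Depth limit h_lim = 0.1271 mm = 1.271e-04 m.
Working in SI base units: W = 17.67 N, H = 4.470e+08 Pa, K = 1.198e-04.
Wearable volume V_lim = h_lim·A = 1.271e-04 · 1.371e-04 = 1.742e-08 m³.
Thus life L = V_lim·H/(K·W) = 1.742e-08 · 4.470e+08 / (1.198e-04 · 17.67) = 3678 m.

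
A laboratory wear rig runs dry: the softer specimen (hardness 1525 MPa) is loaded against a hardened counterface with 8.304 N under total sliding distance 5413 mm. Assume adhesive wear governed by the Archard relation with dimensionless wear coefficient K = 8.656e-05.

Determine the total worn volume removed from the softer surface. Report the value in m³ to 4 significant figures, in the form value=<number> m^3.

Every step runs at full precision. Intermediate values are printed rounded. Rounded just once to 4 significant digits.
Convert: Total distance L = 5413 mm = 5.413 m.
Convert: Hardness H = 1525 MPa = 1.525e+09 Pa.
In SI base units: W = 8.304 N, H = 1.525e+09 Pa, K = 8.656e-05.
By Archard's law, V = K·W·L/H = 8.656e-05 · 8.304 · 5.413 / 1.525e+09 = 2.551e-12 m³.

value=2.551e-12 m^3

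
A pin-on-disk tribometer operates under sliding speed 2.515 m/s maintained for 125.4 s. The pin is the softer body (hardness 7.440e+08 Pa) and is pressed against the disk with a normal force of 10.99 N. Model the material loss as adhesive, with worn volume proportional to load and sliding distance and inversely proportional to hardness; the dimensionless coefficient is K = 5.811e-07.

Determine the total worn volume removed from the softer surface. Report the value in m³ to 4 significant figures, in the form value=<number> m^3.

The computation keeps full precision, and intermediate values appear rounded, and one final rounding, at four significant figures.
Distance L = v·t = 2.515 m/s × 125.4 s = 315.4 m.
As SI base values: W = 10.99 N, H = 7.440e+08 Pa, K = 5.811e-07.
Apply Archard: V = K·W·L/H = 5.811e-07 · 10.99 · 315.4 / 7.440e+08 = 2.707e-12 m³.

value=2.707e-12 m^3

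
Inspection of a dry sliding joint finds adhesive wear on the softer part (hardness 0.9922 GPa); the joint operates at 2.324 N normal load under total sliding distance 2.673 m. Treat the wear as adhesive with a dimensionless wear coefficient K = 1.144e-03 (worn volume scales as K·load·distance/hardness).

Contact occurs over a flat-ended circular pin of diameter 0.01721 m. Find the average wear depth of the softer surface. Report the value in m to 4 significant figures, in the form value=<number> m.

value=3.079e-08 m

Intermediate values are shown rounded; every step holds exact precision; a lone final rounding: 4 significant figures.
Convert: Hardness H = 0.9922 GPa = 9.922e+08 Pa.
Convert: Contact area A = π·d²/4 = π·(0.01721 m)²/4 = 2.326e-04 m².
As SI base values: W = 2.324 N, H = 9.922e+08 Pa, K = 1.144e-03.
Worn volume V = K·W·L/H = 1.144e-03 · 2.324 · 2.673 / 9.922e+08 = 7.162e-12 m³.
Mean depth h = V/A = 7.162e-12 / 2.326e-04 = 3.079e-08 m.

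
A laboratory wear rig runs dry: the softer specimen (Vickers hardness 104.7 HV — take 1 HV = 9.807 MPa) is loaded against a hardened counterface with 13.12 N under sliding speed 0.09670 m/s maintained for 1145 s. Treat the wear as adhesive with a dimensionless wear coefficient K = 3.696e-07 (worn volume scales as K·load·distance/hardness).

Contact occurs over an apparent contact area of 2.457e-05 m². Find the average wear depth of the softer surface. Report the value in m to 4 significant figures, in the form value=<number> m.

value=2.128e-08 m

All arithmetic keeps full precision; the intermediates are printed rounded. Rounded once at the end, at four significant figures.
Convert: Distance L = v·t = 0.09670 m/s × 1145 s = 110.7 m.
Convert: Hardness H = 104.7 HV × 9.807 MPa/HV = 1027 MPa = 1.027e+09 Pa.
In SI base units: W = 13.12 N, H = 1.027e+09 Pa, K = 3.696e-07.
Archard relation: V = K·W·L/H = 3.696e-07 · 13.12 · 110.7 / 1.027e+09 = 5.229e-13 m³.
Mean depth h = V/A = 5.229e-13 / 2.457e-05 = 2.128e-08 m.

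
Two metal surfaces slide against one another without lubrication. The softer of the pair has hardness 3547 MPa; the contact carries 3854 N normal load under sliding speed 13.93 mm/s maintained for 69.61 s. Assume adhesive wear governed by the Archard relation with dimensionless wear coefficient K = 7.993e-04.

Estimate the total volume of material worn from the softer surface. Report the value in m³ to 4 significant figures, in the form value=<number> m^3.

value=8.421e-10 m^3

Displayed values are rounded — all working math maintains full float precision — a lone final rounding to four significant digits.
Sliding speed v = 13.93 mm/s = 0.01393 m/s. Distance L = v·t = 0.01393 m/s × 69.61 s = 0.9697 m.
Hardness H = 3547 MPa = 3.547e+09 Pa.
Restated in SI base units: W = 3854 N, H = 3.547e+09 Pa, K = 7.993e-04.
The Archard volume V = K·W·L/H = 7.993e-04 · 3854 · 0.9697 / 3.547e+09 = 8.421e-10 m³.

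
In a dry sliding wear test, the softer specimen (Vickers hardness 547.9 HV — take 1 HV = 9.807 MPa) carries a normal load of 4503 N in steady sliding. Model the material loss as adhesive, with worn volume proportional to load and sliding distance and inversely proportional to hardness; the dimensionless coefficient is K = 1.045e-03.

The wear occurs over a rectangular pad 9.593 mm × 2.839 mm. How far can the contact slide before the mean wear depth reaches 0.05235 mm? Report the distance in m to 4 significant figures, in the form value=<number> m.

value=1.628 m

Intermediates appear rounded; the computation maintains full float precision. Rounded once at the end to 4 significant digits.
Convert: Hardness H = 547.9 HV × 9.807 MPa/HV = 5373 MPa = 5.373e+09 Pa.
Convert: Pad sides 9.593 mm × 2.839 mm = 0.009593 m × 0.002839 m. Contact area A = 0.009593 m × 0.002839 m = 2.723e-05 m².
Convert: Depth limit h_lim = 0.05235 mm = 5.235e-05 m.
In SI base units, W = 4503 N, H = 5.373e+09 Pa, K = 1.045e-03.
Limit volume V_lim = h_lim·A = 5.235e-05 · 2.723e-05 = 1.426e-09 m³.
Life L = V_lim·H/(K·W) = 1.426e-09 · 5.373e+09 / (1.045e-03 · 4503) = 1.628 m.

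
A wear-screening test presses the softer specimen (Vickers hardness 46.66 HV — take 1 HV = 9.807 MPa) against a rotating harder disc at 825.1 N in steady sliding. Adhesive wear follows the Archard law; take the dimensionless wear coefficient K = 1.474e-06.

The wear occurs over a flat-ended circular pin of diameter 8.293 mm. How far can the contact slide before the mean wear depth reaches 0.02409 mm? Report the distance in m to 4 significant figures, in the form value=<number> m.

value=489.6 m

Intermediates are printed rounded; all arithmetic keeps full precision; one last rounding to 4 significant figures.
Convert: Hardness H = 46.66 HV × 9.807 MPa/HV = 457.6 MPa = 4.576e+08 Pa.
Convert: Pin diameter d = 8.293 mm = 0.008293 m. Contact area A = π·d²/4 = π·(0.008293 m)²/4 = 5.401e-05 m².
Convert: Depth limit h_lim = 0.02409 mm = 2.409e-05 m.
As SI base values: W = 825.1 N, H = 4.576e+08 Pa, K = 1.474e-06.
At the depth limit, V_lim = h_lim·A = 2.409e-05 · 5.401e-05 = 1.301e-09 m³.
Thus life L = V_lim·H/(K·W) = 1.301e-09 · 4.576e+08 / (1.474e-06 · 825.1) = 489.6 m.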